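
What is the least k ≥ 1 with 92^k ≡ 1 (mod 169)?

13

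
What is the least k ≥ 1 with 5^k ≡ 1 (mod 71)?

The order of 5 must divide φ(71) = 71 − 1 = 70 = 2 · 5 · 7.
Divisors of 70: 1, 2, 5, 7, 10, 14, 35, 70.
Compute 5^d (mod 71) for the divisors d until we hit 1:
5^1 ≡ 5 (mod 71)
5^2 ≡ 25 (mod 71)
5^5 ≡ 1 (mod 71) ✓
So ord_71(5) = 5.

5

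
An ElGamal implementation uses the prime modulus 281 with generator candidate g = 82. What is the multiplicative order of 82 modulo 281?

By Lagrange's theorem, ord_281(82) divides φ(281) = 281 − 1 = 280 = 2^3 · 5 · 7.
Divisors of 280: 1, 2, 4, 5, 7, 8, 10, 14, 20, 28, 35, 40, 56, 70, 140, 280.
Evaluate successive powers at the divisors of 280:
82^1 ≡ 82 (mod 281)
82^2 ≡ 261 (mod 281)
82^4 ≡ 119 (mod 281)
82^5 ≡ 204 (mod 281)
82^7 ≡ 135 (mod 281)
82^8 ≡ 111 (mod 281)
82^10 ≡ 28 (mod 281)
82^14 ≡ 241 (mod 281)
82^20 ≡ 222 (mod 281)
82^28 ≡ 195 (mod 281)
82^35 ≡ 192 (mod 281)
82^40 ≡ 109 (mod 281)
82^56 ≡ 90 (mod 281)
82^70 ≡ 53 (mod 281)
82^140 ≡ 280 (mod 281)
82^280 ≡ 1 (mod 281) ✓
Hence ord(82) = 280.

280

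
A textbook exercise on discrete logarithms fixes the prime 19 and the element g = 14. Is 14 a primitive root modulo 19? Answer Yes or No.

φ(19) = 19 − 1 = 18 = 2 · 3^2.
14 is a primitive root mod 19 iff 14^(φ(19)/q) ≢ 1 for every prime q | φ(19), i.e. q ∈ {2, 3}.
14^9 ≡ 18 (mod 19)  [q = 2: ≢ 1 ✓]
14^6 ≡ 7 (mod 19)  [q = 3: ≢ 1 ✓]
All checks pass, so 14 has order 18 and is a primitive root modulo 19.

Yes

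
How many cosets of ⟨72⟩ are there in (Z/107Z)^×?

By Lagrange's theorem, ord_107(72) divides φ(107) = 107 − 1 = 106 = 2 · 53.
Divisors of 106: 1, 2, 53, 106.
Test each divisor d:
72^1 ≡ 72 (mod 107)
72^2 ≡ 48 (mod 107)
72^53 ≡ 106 (mod 107)
72^106 ≡ 1 (mod 107) ✓
Thus |⟨72⟩| = ord(72) = 106.
Index = |(Z/107Z)^×| / |⟨72⟩| = 106 / 106 = 1.

1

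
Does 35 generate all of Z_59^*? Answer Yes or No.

No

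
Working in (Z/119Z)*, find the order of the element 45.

48

By Lagrange's theorem, ord_119(45) divides φ(119) = φ(7·17) = (7−1)·(17−1) = 6·16 = 96 = 2^5 · 3.
Divisors of 96: 1, 2, 3, 4, 6, 8, 12, 16, 24, 32, 48, 96.
Compute 45^d (mod 119) for the divisors d until we hit 1:
45^1 ≡ 45 (mod 119)
45^2 ≡ 2 (mod 119)
45^3 ≡ 90 (mod 119)
45^4 ≡ 4 (mod 119)
45^6 ≡ 8 (mod 119)
45^8 ≡ 16 (mod 119)
45^12 ≡ 64 (mod 119)
45^16 ≡ 18 (mod 119)
45^24 ≡ 50 (mod 119)
45^32 ≡ 86 (mod 119)
45^48 ≡ 1 (mod 119) ✓
Hence ord(45) = 48.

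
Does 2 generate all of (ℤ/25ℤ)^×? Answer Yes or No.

φ(25) = φ(5^2) = 5·(5−1) = 20 = 2^2 · 5.
It suffices to check that the order of 2 is not a proper divisor of 20: compute 2^(20/q) for q ∈ {2, 5}.
2^10 ≡ 24 (mod 25)  [q = 2: ≢ 1 ✓]
2^4 ≡ 16 (mod 25)  [q = 5: ≢ 1 ✓]
None equal 1, so ord_25(2) = 20: 2 is a primitive root.

Yes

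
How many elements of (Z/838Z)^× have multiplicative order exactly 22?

10

φ(838) = φ(2)·φ(419) = 1·418 = 418 = 2 · 11 · 19.
(Z/838Z)^× is cyclic (|G| = 418); a cyclic group of order m has exactly φ(d) elements of each order d | m, and none otherwise.
22 = 2 · 11 divides 418, and φ(22) = 10.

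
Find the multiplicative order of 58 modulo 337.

112

Since 58 ∈ (Z/337Z)^×, its order divides φ(337) = 337 − 1 = 336 = 2^4 · 3 · 7.
Divisors of 336: 1, 2, 3, 4, 6, 7, 8, 12, 14, 16, 21, 24, 28, 42, 48, 56, 84, 112, 168, 336.
Compute 58^d (mod 337) for the divisors d until we hit 1:
58^1 ≡ 58 (mod 337)
58^2 ≡ 331 (mod 337)
58^3 ≡ 326 (mod 337)
58^4 ≡ 36 (mod 337)
58^6 ≡ 121 (mod 337)
58^7 ≡ 278 (mod 337)
58^8 ≡ 285 (mod 337)
58^12 ≡ 150 (mod 337)
58^14 ≡ 111 (mod 337)
58^16 ≡ 8 (mod 337)
58^21 ≡ 191 (mod 337)
58^24 ≡ 258 (mod 337)
58^28 ≡ 189 (mod 337)
58^42 ≡ 85 (mod 337)
58^48 ≡ 175 (mod 337)
58^56 ≡ 336 (mod 337)
58^84 ≡ 148 (mod 337)
58^112 ≡ 1 (mod 337) ✓
The smallest such exponent is 112, so the order of 58 is 112.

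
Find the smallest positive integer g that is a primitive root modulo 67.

2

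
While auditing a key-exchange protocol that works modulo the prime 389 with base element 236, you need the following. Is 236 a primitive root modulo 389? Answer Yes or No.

No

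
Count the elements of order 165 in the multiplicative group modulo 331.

80

φ(331) = 331 − 1 = 330 = 2 · 3 · 5 · 11.
(Z/331Z)^× is cyclic (|G| = 330); a cyclic group of order m has exactly φ(d) elements of each order d | m, and none otherwise.
165 = 3 · 5 · 11 divides 330, and φ(165) = 80.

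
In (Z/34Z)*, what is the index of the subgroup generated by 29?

1

By Lagrange's theorem, ord_34(29) divides φ(34) = φ(2)·φ(17) = 1·16 = 16 = 2^4.
Divisors of 16: 1, 2, 4, 8, 16.
Check 29^d mod 34 for each divisor in increasing order:
29^1 ≡ 29
29^2 ≡ 25
29^4 ≡ 13
29^8 ≡ 33
29^16 ≡ 1
Thus |⟨29⟩| = ord(29) = 16.
The index is φ(34) / ord(29) = 16 / 16 = 1.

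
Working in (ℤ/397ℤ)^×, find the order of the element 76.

198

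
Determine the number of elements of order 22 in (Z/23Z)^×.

10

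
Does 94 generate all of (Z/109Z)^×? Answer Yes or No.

No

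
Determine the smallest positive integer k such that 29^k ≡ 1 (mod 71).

35

Since 29 ∈ (Z/71Z)^×, its order divides φ(71) = 71 − 1 = 70 = 2 · 5 · 7.
Divisors of 70: 1, 2, 5, 7, 10, 14, 35, 70.
Compute 29^d (mod 71) for the divisors d until we hit 1:
29^1 ≡ 29 (mod 71)
29^2 ≡ 60 (mod 71)
29^5 ≡ 30 (mod 71)
29^7 ≡ 25 (mod 71)
29^10 ≡ 48 (mod 71)
29^14 ≡ 57 (mod 71)
29^35 ≡ 1 (mod 71) ✓
So ord_71(29) = 35.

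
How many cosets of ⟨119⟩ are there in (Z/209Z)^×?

4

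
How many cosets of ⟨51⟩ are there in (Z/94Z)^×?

By Lagrange's theorem, ord_94(51) divides φ(94) = φ(2)·φ(47) = 1·46 = 46 = 2 · 23.
Divisors of 46: 1, 2, 23, 46.
Check 51^d mod 94 for each divisor in increasing order:
51^1 ≡ 51 (mod 94)
51^2 ≡ 63 (mod 94)
51^23 ≡ 1 (mod 94) ✓
Thus |⟨51⟩| = ord(51) = 23.
[(Z/94Z)^× : ⟨51⟩] = 46/23 = 2.

2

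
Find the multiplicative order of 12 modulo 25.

20

The order of 12 must divide φ(25) = φ(5^2) = 5·(5−1) = 20 = 2^2 · 5.
Divisors of 20: 1, 2, 4, 5, 10, 20.
Compute 12^d (mod 25) for the divisors d until we hit 1:
12^1 ≡ 12
12^2 ≡ 19
12^4 ≡ 11
12^5 ≡ 7
12^10 ≡ 24
12^20 ≡ 1
The smallest such exponent is 20, so the order of 12 is 20.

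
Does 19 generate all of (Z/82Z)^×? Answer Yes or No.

φ(82) = φ(2)·φ(41) = 1·40 = 40 = 2^3 · 5.
An element g generates (Z/82Z)^× iff g^(40/q) ≢ 1 (mod 82) for each prime q ∈ {2, 5}.
19^20 ≡ 81 (mod 82)  [q = 2: ≢ 1 ✓]
19^8 ≡ 37 (mod 82)  [q = 5: ≢ 1 ✓]
None equal 1, so ord_82(19) = 40: 19 is a primitive root.

Yes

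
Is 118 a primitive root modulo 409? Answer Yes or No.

Yes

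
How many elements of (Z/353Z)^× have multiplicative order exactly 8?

φ(353) = 353 − 1 = 352 = 2^5 · 11.
Since (Z/353Z)^× is cyclic of order 352, the number of elements of order d is φ(d) when d | 352 and 0 otherwise.
8 = 2^3 divides 352, and φ(8) = 4.

4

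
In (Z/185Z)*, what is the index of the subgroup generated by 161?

4

ord(161) | φ(185) = φ(5·37) = (5−1)·(37−1) = 4·36 = 144 = 2^4 · 3^2.
Divisors of 144: 1, 2, 3, 4, 6, 8, 9, 12, 16, 18, 24, 36, 48, 72, 144.
Evaluate successive powers at the divisors of 144:
161^1 ≡ 161
161^2 ≡ 21
161^3 ≡ 51
161^4 ≡ 71
161^6 ≡ 11
161^8 ≡ 46
161^9 ≡ 6
161^12 ≡ 121
161^16 ≡ 81
161^18 ≡ 36
161^24 ≡ 26
161^36 ≡ 1
So ord_185(161) = 36, hence |⟨161⟩| = 36.
The index is φ(185) / ord(161) = 144 / 36 = 4.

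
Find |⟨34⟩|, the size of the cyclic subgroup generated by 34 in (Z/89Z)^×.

4

Since 34 ∈ (Z/89Z)^×, its order divides φ(89) = 89 − 1 = 88 = 2^3 · 11.
Divisors of 88: 1, 2, 4, 8, 11, 22, 44, 88.
Compute 34^d (mod 89) for the divisors d until we hit 1:
34^1 ≡ 34
34^2 ≡ 88
34^4 ≡ 1
The smallest such exponent is 4, so the order of 34 is 4.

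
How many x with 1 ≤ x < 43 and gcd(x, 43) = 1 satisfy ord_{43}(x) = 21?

φ(43) = 43 − 1 = 42 = 2 · 3 · 7.
(Z/43Z)^× is cyclic (|G| = 42); a cyclic group of order m has exactly φ(d) elements of each order d | m, and none otherwise.
21 = 3 · 7 divides 42, and φ(21) = 12.

12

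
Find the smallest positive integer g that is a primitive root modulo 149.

φ(149) = 149 − 1 = 148 = 2^2 · 37.
g is a primitive root iff g^(148/q) ≢ 1 (mod 149) for each prime q ∈ {2, 37}.
g = 2: 2^74 ≡ 148; 2^4 ≡ 16 — none is 1, so 2 is a primitive root.
Hence the least primitive root of 149 is 2.

2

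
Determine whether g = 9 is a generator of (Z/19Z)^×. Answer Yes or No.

φ(19) = 19 − 1 = 18 = 2 · 3^2.
An element g generates (Z/19Z)^× iff g^(18/q) ≢ 1 (mod 19) for each prime q ∈ {2, 3}.
9^9 ≡ 1 (mod 19)  [q = 2: ≡ 1 ✗]
9^6 ≡ 11 (mod 19)  [q = 3: ≢ 1 ✓]
Since 9^9 ≡ 1, the order of 9 divides 9 < 18, so 9 is not a primitive root.

No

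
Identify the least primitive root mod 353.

φ(353) = 353 − 1 = 352 = 2^5 · 11.
Test candidates g = 2, 3, … against the prime factors q ∈ {2, 11} of φ(353): g is a generator iff g^(352/q) ≢ 1 for every such q.
g = 2: 2^176 ≡ 1 — hits 1, so not a primitive root.
g = 3: 3^176 ≡ 352; 3^32 ≡ 140 — none is 1, so 3 is a primitive root.
Hence the least primitive root of 353 is 3.

3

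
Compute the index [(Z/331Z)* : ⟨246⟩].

The order of 246 must divide φ(331) = 331 − 1 = 330 = 2 · 3 · 5 · 11.
Divisors of 330: 1, 2, 3, 5, 6, 10, 11, 15, 22, 30, 33, 55, 66, 110, 165, 330.
Check 246^d mod 331 for each divisor in increasing order:
246^1 ≡ 246 (mod 331)
246^2 ≡ 274 (mod 331)
246^3 ≡ 211 (mod 331)
246^5 ≡ 220 (mod 331)
246^6 ≡ 167 (mod 331)
246^10 ≡ 74 (mod 331)
246^11 ≡ 330 (mod 331)
246^15 ≡ 61 (mod 331)
246^22 ≡ 1 (mod 331) ✓
The order of 246 is 22, so the subgroup it generates has 22 elements.
[(Z/331Z)^× : ⟨246⟩] = 330/22 = 15.

15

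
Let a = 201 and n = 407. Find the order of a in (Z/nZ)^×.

45

The order of 201 must divide φ(407) = φ(11·37) = (11−1)·(37−1) = 10·36 = 360 = 2^3 · 3^2 · 5.
Divisors of 360: 1, 2, 3, 4, 5, 6, 8, 9, 10, 12, 15, 18, 20, 24, 30, 36, 40, 45, 60, 72, 90, 120, 180, 360.
Check 201^d mod 407 for each divisor in increasing order:
201^1 ≡ 201
201^2 ≡ 108
201^3 ≡ 137
201^4 ≡ 268
201^5 ≡ 144
201^6 ≡ 47
201^8 ≡ 192
201^9 ≡ 334
201^10 ≡ 386
201^12 ≡ 174
201^15 ≡ 232
201^18 ≡ 38
201^20 ≡ 34
201^24 ≡ 158
201^30 ≡ 100
201^36 ≡ 223
201^40 ≡ 342
201^45 ≡ 1
Therefore the multiplicative order of 201 modulo 407 is 45.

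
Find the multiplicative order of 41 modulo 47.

46

The order of 41 must divide φ(47) = 47 − 1 = 46 = 2 · 23.
Divisors of 46: 1, 2, 23, 46.
Test each divisor d:
41^1 ≡ 41
41^2 ≡ 36
41^23 ≡ 46
41^46 ≡ 1
So ord_47(41) = 46.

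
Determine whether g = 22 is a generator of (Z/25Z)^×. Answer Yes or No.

Yes

φ(25) = φ(5^2) = 5·(5−1) = 20 = 2^2 · 5.
22 is a primitive root mod 25 iff 22^(φ(25)/q) ≢ 1 for every prime q | φ(25), i.e. q ∈ {2, 5}.
22^10 ≡ 24 (mod 25)  [q = 2: ≢ 1 ✓]
22^4 ≡ 6 (mod 25)  [q = 5: ≢ 1 ✓]
None equal 1, so ord_25(22) = 20: 22 is a primitive root.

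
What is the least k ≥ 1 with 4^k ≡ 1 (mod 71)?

35

ord(4) | φ(71) = 71 − 1 = 70 = 2 · 5 · 7.
Divisors of 70: 1, 2, 5, 7, 10, 14, 35, 70.
Compute 4^d (mod 71) for the divisors d until we hit 1:
4^1 ≡ 4 (mod 71)
4^2 ≡ 16 (mod 71)
4^5 ≡ 30 (mod 71)
4^7 ≡ 54 (mod 71)
4^10 ≡ 48 (mod 71)
4^14 ≡ 5 (mod 71)
4^35 ≡ 1 (mod 71) ✓
Therefore the multiplicative order of 4 modulo 71 is 35.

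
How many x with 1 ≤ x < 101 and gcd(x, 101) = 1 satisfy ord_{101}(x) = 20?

φ(101) = 101 − 1 = 100 = 2^2 · 5^2.
Since (Z/101Z)^× is cyclic of order 100, the number of elements of order d is φ(d) when d | 100 and 0 otherwise.
20 = 2^2 · 5 divides 100, and φ(20) = 8.

8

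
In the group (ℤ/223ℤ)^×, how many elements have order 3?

2

φ(223) = 223 − 1 = 222 = 2 · 3 · 37.
Since (Z/223Z)^× is cyclic of order 222, the number of elements of order d is φ(d) when d | 222 and 0 otherwise.
3 | 222, and φ(3) = 3 − 1 = 2.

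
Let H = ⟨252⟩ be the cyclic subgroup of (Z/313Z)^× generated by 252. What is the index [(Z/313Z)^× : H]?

3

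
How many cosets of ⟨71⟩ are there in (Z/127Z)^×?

2

ord(71) | φ(127) = 127 − 1 = 126 = 2 · 3^2 · 7.
Divisors of 126: 1, 2, 3, 6, 7, 9, 14, 18, 21, 42, 63, 126.
Test each divisor d:
71^1 ≡ 71
71^2 ≡ 88
71^3 ≡ 25
71^6 ≡ 117
71^7 ≡ 52
71^9 ≡ 4
71^14 ≡ 37
71^18 ≡ 16
71^21 ≡ 19
71^42 ≡ 107
71^63 ≡ 1
Thus |⟨71⟩| = ord(71) = 63.
The index is φ(127) / ord(71) = 126 / 63 = 2.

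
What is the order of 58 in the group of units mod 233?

The order of 58 must divide φ(233) = 233 − 1 = 232 = 2^3 · 29.
Divisors of 232: 1, 2, 4, 8, 29, 58, 116, 232.
Check 58^d mod 233 for each divisor in increasing order:
58^1 ≡ 58 (mod 233)
58^2 ≡ 102 (mod 233)
58^4 ≡ 152 (mod 233)
58^8 ≡ 37 (mod 233)
58^29 ≡ 232 (mod 233)
58^58 ≡ 1 (mod 233) ✓
Hence ord(58) = 58.

58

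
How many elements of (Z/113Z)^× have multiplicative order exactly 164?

φ(113) = 113 − 1 = 112 = 2^4 · 7.
In a cyclic group of order 112, there are φ(d) elements of order d for each divisor d of 112, and zero for non-divisors.
Here 112 is not a multiple of 164, so there are no elements of order 164.

0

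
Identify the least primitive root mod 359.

φ(359) = 359 − 1 = 358 = 2 · 179.
Test candidates g = 2, 3, … against the prime factors q ∈ {2, 179} of φ(359): g is a generator iff g^(358/q) ≢ 1 for every such q.
g = 2: 2^179 ≡ 1 — hits 1, so not a primitive root.
g = 3: 3^179 ≡ 1 — hits 1, so not a primitive root.
g = 4: 4^179 ≡ 1 — hits 1, so not a primitive root.
g = 5: 5^179 ≡ 1 — hits 1, so not a primitive root.
g = 6: 6^179 ≡ 1 — hits 1, so not a primitive root.
g = 7: 7^179 ≡ 358; 7^2 ≡ 49 — none is 1, so 7 is a primitive root.
Hence the least primitive root of 359 is 7.

7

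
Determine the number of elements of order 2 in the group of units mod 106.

1

φ(106) = φ(2)·φ(53) = 1·52 = 52 = 2^2 · 13.
In a cyclic group of order 52, there are φ(d) elements of order d for each divisor d of 52, and zero for non-divisors.
2 | 52, and φ(2) = 2 − 1 = 1.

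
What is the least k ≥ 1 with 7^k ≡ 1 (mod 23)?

22

By Lagrange's theorem, ord_23(7) divides φ(23) = 23 − 1 = 22 = 2 · 11.
Divisors of 22: 1, 2, 11, 22.
Evaluate successive powers at the divisors of 22:
7^1 ≡ 7 (mod 23)
7^2 ≡ 3 (mod 23)
7^11 ≡ 22 (mod 23)
7^22 ≡ 1 (mod 23) ✓
So ord_23(7) = 22.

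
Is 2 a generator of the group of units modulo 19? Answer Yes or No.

Yes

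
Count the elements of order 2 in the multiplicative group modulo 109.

φ(109) = 109 − 1 = 108 = 2^2 · 3^3.
In a cyclic group of order 108, there are φ(d) elements of order d for each divisor d of 108, and zero for non-divisors.
2 | 108, and φ(2) = 2 − 1 = 1.

1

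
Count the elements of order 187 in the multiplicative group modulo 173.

0

φ(173) = 173 − 1 = 172 = 2^2 · 43.
In a cyclic group of order 172, there are φ(d) elements of order d for each divisor d of 172, and zero for non-divisors.
Here 172 is not a multiple of 187, so there are no elements of order 187.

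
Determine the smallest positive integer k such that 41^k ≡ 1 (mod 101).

20

By Lagrange's theorem, ord_101(41) divides φ(101) = 101 − 1 = 100 = 2^2 · 5^2.
Divisors of 100: 1, 2, 4, 5, 10, 20, 25, 50, 100.
Evaluate successive powers at the divisors of 100:
41^1 ≡ 41
41^2 ≡ 65
41^4 ≡ 84
41^5 ≡ 10
41^10 ≡ 100
41^20 ≡ 1
Hence ord(41) = 20.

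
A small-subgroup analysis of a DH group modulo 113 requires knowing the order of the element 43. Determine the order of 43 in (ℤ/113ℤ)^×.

112

ord(43) | φ(113) = 113 − 1 = 112 = 2^4 · 7.
Divisors of 112: 1, 2, 4, 7, 8, 14, 16, 28, 56, 112.
Compute 43^d (mod 113) for the divisors d until we hit 1:
43^1 ≡ 43 (mod 113)
43^2 ≡ 41 (mod 113)
43^4 ≡ 99 (mod 113)
43^7 ≡ 65 (mod 113)
43^8 ≡ 83 (mod 113)
43^14 ≡ 44 (mod 113)
43^16 ≡ 109 (mod 113)
43^28 ≡ 15 (mod 113)
43^56 ≡ 112 (mod 113)
43^112 ≡ 1 (mod 113) ✓
Hence ord(43) = 112.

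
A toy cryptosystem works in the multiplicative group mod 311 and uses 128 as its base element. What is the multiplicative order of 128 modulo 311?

The order of 128 must divide φ(311) = 311 − 1 = 310 = 2 · 5 · 31.
Divisors of 310: 1, 2, 5, 10, 31, 62, 155, 310.
Check 128^d mod 311 for each divisor in increasing order:
128^1 ≡ 128
128^2 ≡ 212
128^5 ≡ 265
128^10 ≡ 250
128^31 ≡ 52
128^62 ≡ 216
128^155 ≡ 1
Therefore the multiplicative order of 128 modulo 311 is 155.

155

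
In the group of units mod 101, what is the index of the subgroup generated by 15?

Since 15 ∈ (Z/101Z)^×, its order divides φ(101) = 101 − 1 = 100 = 2^2 · 5^2.
Divisors of 100: 1, 2, 4, 5, 10, 20, 25, 50, 100.
Check 15^d mod 101 for each divisor in increasing order:
15^1 ≡ 15
15^2 ≡ 23
15^4 ≡ 24
15^5 ≡ 57
15^10 ≡ 17
15^20 ≡ 87
15^25 ≡ 10
15^50 ≡ 100
15^100 ≡ 1
Thus |⟨15⟩| = ord(15) = 100.
The index is φ(101) / ord(15) = 100 / 100 = 1.

1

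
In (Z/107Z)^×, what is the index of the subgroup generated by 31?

The order of 31 must divide φ(107) = 107 − 1 = 106 = 2 · 53.
Divisors of 106: 1, 2, 53, 106.
Test each divisor d:
31^1 ≡ 31 (mod 107)
31^2 ≡ 105 (mod 107)
31^53 ≡ 106 (mod 107)
31^106 ≡ 1 (mod 107) ✓
Thus |⟨31⟩| = ord(31) = 106.
Index = |(Z/107Z)^×| / |⟨31⟩| = 106 / 106 = 1.

1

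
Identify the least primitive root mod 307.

5

φ(307) = 307 − 1 = 306 = 2 · 3^2 · 17.
Test candidates g = 2, 3, … against the prime factors q ∈ {2, 3, 17} of φ(307): g is a generator iff g^(306/q) ≢ 1 for every such q.
g = 2: 2^153 ≡ 306; 2^102 ≡ 1 — hits 1, so not a primitive root.
g = 3: 3^153 ≡ 306; 3^102 ≡ 1 — hits 1, so not a primitive root.
g = 4: 4^153 ≡ 1 — hits 1, so not a primitive root.
g = 5: 5^153 ≡ 306; 5^102 ≡ 289; 5^18 ≡ 81 — none is 1, so 5 is a primitive root.
The smallest primitive root modulo 307 is 5.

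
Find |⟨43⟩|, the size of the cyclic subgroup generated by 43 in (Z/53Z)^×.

26

By Lagrange's theorem, ord_53(43) divides φ(53) = 53 − 1 = 52 = 2^2 · 13.
Divisors of 52: 1, 2, 4, 13, 26, 52.
Evaluate successive powers at the divisors of 52:
43^1 ≡ 43 (mod 53)
43^2 ≡ 47 (mod 53)
43^4 ≡ 36 (mod 53)
43^13 ≡ 52 (mod 53)
43^26 ≡ 1 (mod 53) ✓
The smallest such exponent is 26, so the order of 43 is 26.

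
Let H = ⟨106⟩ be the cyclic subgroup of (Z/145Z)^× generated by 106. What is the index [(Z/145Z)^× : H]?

4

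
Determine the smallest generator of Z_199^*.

φ(199) = 199 − 1 = 198 = 2 · 3^2 · 11.
Test candidates g = 2, 3, … against the prime factors q ∈ {2, 3, 11} of φ(199): g is a generator iff g^(198/q) ≢ 1 for every such q.
g = 2: 2^99 ≡ 1 — hits 1, so not a primitive root.
g = 3: 3^99 ≡ 198; 3^66 ≡ 106; 3^18 ≡ 125 — none is 1, so 3 is a primitive root.
Hence the least primitive root of 199 is 3.

3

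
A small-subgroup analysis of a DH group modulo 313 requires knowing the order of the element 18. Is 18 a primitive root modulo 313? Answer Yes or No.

No

φ(313) = 313 − 1 = 312 = 2^3 · 3 · 13.
It suffices to check that the order of 18 is not a proper divisor of 312: compute 18^(312/q) for q ∈ {2, 3, 13}.
18^156 ≡ 1 (mod 313)  [q = 2: ≡ 1 ✗]
18^104 ≡ 98 (mod 313)  [q = 3: ≢ 1 ✓]
18^24 ≡ 48 (mod 313)  [q = 13: ≢ 1 ✓]
18^156 ≡ 1 shows ord(18) | 156, strictly less than φ(313); not a primitive root.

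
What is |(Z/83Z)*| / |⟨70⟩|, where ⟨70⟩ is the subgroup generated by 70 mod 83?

2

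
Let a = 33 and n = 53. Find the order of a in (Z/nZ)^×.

52

ord(33) | φ(53) = 53 − 1 = 52 = 2^2 · 13.
Divisors of 52: 1, 2, 4, 13, 26, 52.
Compute 33^d (mod 53) for the divisors d until we hit 1:
33^1 ≡ 33 (mod 53)
33^2 ≡ 29 (mod 53)
33^4 ≡ 46 (mod 53)
33^13 ≡ 23 (mod 53)
33^26 ≡ 52 (mod 53)
33^52 ≡ 1 (mod 53) ✓
The smallest such exponent is 52, so the order of 33 is 52.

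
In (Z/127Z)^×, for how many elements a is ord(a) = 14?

6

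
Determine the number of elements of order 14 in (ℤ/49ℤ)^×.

6

φ(49) = φ(7^2) = 7·(7−1) = 42 = 2 · 3 · 7.
Since (Z/49Z)^× is cyclic of order 42, the number of elements of order d is φ(d) when d | 42 and 0 otherwise.
14 = 2 · 7 divides 42, and φ(14) = 6.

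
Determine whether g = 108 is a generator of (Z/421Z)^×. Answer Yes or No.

No

φ(421) = 421 − 1 = 420 = 2^2 · 3 · 5 · 7.
108 is a primitive root mod 421 iff 108^(φ(421)/q) ≢ 1 for every prime q | φ(421), i.e. q ∈ {2, 3, 5, 7}.
108^210 ≡ 1 (mod 421)  [q = 2: ≡ 1 ✗]
108^140 ≡ 20 (mod 421)  [q = 3: ≢ 1 ✓]
108^84 ≡ 252 (mod 421)  [q = 5: ≢ 1 ✓]
108^60 ≡ 385 (mod 421)  [q = 7: ≢ 1 ✓]
Since 108^210 ≡ 1, the order of 108 divides 210 < 420, so 108 is not a primitive root.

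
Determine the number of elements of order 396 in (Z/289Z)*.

φ(289) = φ(17^2) = 17·(17−1) = 272 = 2^4 · 17.
In a cyclic group of order 272, there are φ(d) elements of order d for each divisor d of 272, and zero for non-divisors.
Here 272 is not a multiple of 396, so there are no elements of order 396.

0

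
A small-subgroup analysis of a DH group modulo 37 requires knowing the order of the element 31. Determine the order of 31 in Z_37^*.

4

The order of 31 must divide φ(37) = 37 − 1 = 36 = 2^2 · 3^2.
Divisors of 36: 1, 2, 3, 4, 6, 9, 12, 18, 36.
Compute 31^d (mod 37) for the divisors d until we hit 1:
31^1 ≡ 31
31^2 ≡ 36
31^3 ≡ 6
31^4 ≡ 1
So ord_37(31) = 4.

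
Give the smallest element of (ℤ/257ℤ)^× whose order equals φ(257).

3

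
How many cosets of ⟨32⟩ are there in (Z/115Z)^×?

ord(32) | φ(115) = φ(5·23) = (5−1)·(23−1) = 4·22 = 88 = 2^3 · 11.
Divisors of 88: 1, 2, 4, 8, 11, 22, 44, 88.
Evaluate successive powers at the divisors of 88:
32^1 ≡ 32 (mod 115)
32^2 ≡ 104 (mod 115)
32^4 ≡ 6 (mod 115)
32^8 ≡ 36 (mod 115)
32^11 ≡ 93 (mod 115)
32^22 ≡ 24 (mod 115)
32^44 ≡ 1 (mod 115) ✓
The order of 32 is 44, so the subgroup it generates has 44 elements.
Index = |(Z/115Z)^×| / |⟨32⟩| = 88 / 44 = 2.

2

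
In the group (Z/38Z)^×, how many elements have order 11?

φ(38) = φ(2)·φ(19) = 1·18 = 18 = 2 · 3^2.
In a cyclic group of order 18, there are φ(d) elements of order d for each divisor d of 18, and zero for non-divisors.
Here 18 is not a multiple of 11, so there are no elements of order 11.

0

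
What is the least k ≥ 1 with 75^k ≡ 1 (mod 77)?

30

By Lagrange's theorem, ord_77(75) divides φ(77) = φ(7·11) = (7−1)·(11−1) = 6·10 = 60 = 2^2 · 3 · 5.
Divisors of 60: 1, 2, 3, 4, 5, 6, 10, 12, 15, 20, 30, 60.
Check 75^d mod 77 for each divisor in increasing order:
75^1 ≡ 75 (mod 77)
75^2 ≡ 4 (mod 77)
75^3 ≡ 69 (mod 77)
75^4 ≡ 16 (mod 77)
75^5 ≡ 45 (mod 77)
75^6 ≡ 64 (mod 77)
75^10 ≡ 23 (mod 77)
75^12 ≡ 15 (mod 77)
75^15 ≡ 34 (mod 77)
75^20 ≡ 67 (mod 77)
75^30 ≡ 1 (mod 77) ✓
So ord_77(75) = 30.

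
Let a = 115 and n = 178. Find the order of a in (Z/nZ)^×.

By Lagrange's theorem, ord_178(115) divides φ(178) = φ(2)·φ(89) = 1·88 = 88 = 2^3 · 11.
Divisors of 88: 1, 2, 4, 8, 11, 22, 44, 88.
Evaluate successive powers at the divisors of 88:
115^1 ≡ 115
115^2 ≡ 53
115^4 ≡ 139
115^8 ≡ 97
115^11 ≡ 77
115^22 ≡ 55
115^44 ≡ 177
115^88 ≡ 1
Hence ord(115) = 88.

88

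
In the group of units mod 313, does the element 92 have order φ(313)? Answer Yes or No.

φ(313) = 313 − 1 = 312 = 2^3 · 3 · 13.
It suffices to check that the order of 92 is not a proper divisor of 312: compute 92^(312/q) for q ∈ {2, 3, 13}.
92^156 ≡ 312 (mod 313)  [q = 2: ≢ 1 ✓]
92^104 ≡ 98 (mod 313)  [q = 3: ≢ 1 ✓]
92^24 ≡ 44 (mod 313)  [q = 13: ≢ 1 ✓]
None equal 1, so ord_313(92) = 312: 92 is a primitive root.

Yes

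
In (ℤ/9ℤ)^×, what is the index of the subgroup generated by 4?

By Lagrange's theorem, ord_9(4) divides φ(9) = φ(3^2) = 3·(3−1) = 6 = 2 · 3.
Divisors of 6: 1, 2, 3, 6.
Evaluate successive powers at the divisors of 6:
4^1 ≡ 4 (mod 9)
4^2 ≡ 7 (mod 9)
4^3 ≡ 1 (mod 9) ✓
The order of 4 is 3, so the subgroup it generates has 3 elements.
Index = |(Z/9Z)^×| / |⟨4⟩| = 6 / 3 = 2.

2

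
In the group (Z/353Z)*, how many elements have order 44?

20

φ(353) = 353 − 1 = 352 = 2^5 · 11.
In a cyclic group of order 352, there are φ(d) elements of order d for each divisor d of 352, and zero for non-divisors.
44 = 2^2 · 11 divides 352, and φ(44) = 20.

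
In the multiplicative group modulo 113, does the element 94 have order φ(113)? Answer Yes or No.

φ(113) = 113 − 1 = 112 = 2^4 · 7.
It suffices to check that the order of 94 is not a proper divisor of 112: compute 94^(112/q) for q ∈ {2, 7}.
94^56 ≡ 112 (mod 113)  [q = 2: ≢ 1 ✓]
94^16 ≡ 49 (mod 113)  [q = 7: ≢ 1 ✓]
None equal 1, so ord_113(94) = 112: 94 is a primitive root.

Yes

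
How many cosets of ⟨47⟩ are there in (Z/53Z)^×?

4

ord(47) | φ(53) = 53 − 1 = 52 = 2^2 · 13.
Divisors of 52: 1, 2, 4, 13, 26, 52.
Check 47^d mod 53 for each divisor in increasing order:
47^1 ≡ 47 (mod 53)
47^2 ≡ 36 (mod 53)
47^4 ≡ 24 (mod 53)
47^13 ≡ 1 (mod 53) ✓
Thus |⟨47⟩| = ord(47) = 13.
Index = |(Z/53Z)^×| / |⟨47⟩| = 52 / 13 = 4.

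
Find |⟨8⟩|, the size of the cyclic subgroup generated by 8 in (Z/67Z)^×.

22

ord(8) | φ(67) = 67 − 1 = 66 = 2 · 3 · 11.
Divisors of 66: 1, 2, 3, 6, 11, 22, 33, 66.
Compute 8^d (mod 67) for the divisors d until we hit 1:
8^1 ≡ 8 (mod 67)
8^2 ≡ 64 (mod 67)
8^3 ≡ 43 (mod 67)
8^6 ≡ 40 (mod 67)
8^11 ≡ 66 (mod 67)
8^22 ≡ 1 (mod 67) ✓
Therefore the multiplicative order of 8 modulo 67 is 22.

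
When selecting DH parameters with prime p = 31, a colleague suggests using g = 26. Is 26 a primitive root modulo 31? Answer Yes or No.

No

φ(31) = 31 − 1 = 30 = 2 · 3 · 5.
Test 26^(30/q) mod 31 for each prime factor q of 30:
26^15 ≡ 30 (mod 31)  [q = 2: ≢ 1 ✓]
26^10 ≡ 5 (mod 31)  [q = 3: ≢ 1 ✓]
26^6 ≡ 1 (mod 31)  [q = 5: ≡ 1 ✗]
Since 26^6 ≡ 1, the order of 26 divides 6 < 30, so 26 is not a primitive root.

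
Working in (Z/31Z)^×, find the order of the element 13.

Since 13 ∈ (Z/31Z)^×, its order divides φ(31) = 31 − 1 = 30 = 2 · 3 · 5.
Divisors of 30: 1, 2, 3, 5, 6, 10, 15, 30.
Evaluate successive powers at the divisors of 30:
13^1 ≡ 13
13^2 ≡ 14
13^3 ≡ 27
13^5 ≡ 6
13^6 ≡ 16
13^10 ≡ 5
13^15 ≡ 30
13^30 ≡ 1
Hence ord(13) = 30.

30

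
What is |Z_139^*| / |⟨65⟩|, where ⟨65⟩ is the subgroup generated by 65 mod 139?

6

ord(65) | φ(139) = 139 − 1 = 138 = 2 · 3 · 23.
Divisors of 138: 1, 2, 3, 6, 23, 46, 69, 138.
Compute 65^d (mod 139) for the divisors d until we hit 1:
65^1 ≡ 65 (mod 139)
65^2 ≡ 55 (mod 139)
65^3 ≡ 100 (mod 139)
65^6 ≡ 131 (mod 139)
65^23 ≡ 1 (mod 139) ✓
So ord_139(65) = 23, hence |⟨65⟩| = 23.
The index is φ(139) / ord(65) = 138 / 23 = 6.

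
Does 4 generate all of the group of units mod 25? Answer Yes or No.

No

φ(25) = φ(5^2) = 5·(5−1) = 20 = 2^2 · 5.
Test 4^(20/q) mod 25 for each prime factor q of 20:
4^10 ≡ 1 (mod 25)  [q = 2: ≡ 1 ✗]
4^4 ≡ 6 (mod 25)  [q = 5: ≢ 1 ✓]
4^10 ≡ 1 shows ord(4) | 10, strictly less than φ(25); not a primitive root.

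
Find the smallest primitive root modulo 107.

2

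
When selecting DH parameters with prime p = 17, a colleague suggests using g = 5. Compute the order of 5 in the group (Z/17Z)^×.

16

The order of 5 must divide φ(17) = 17 − 1 = 16 = 2^4.
Divisors of 16: 1, 2, 4, 8, 16.
Test each divisor d:
5^1 ≡ 5 (mod 17)
5^2 ≡ 8 (mod 17)
5^4 ≡ 13 (mod 17)
5^8 ≡ 16 (mod 17)
5^16 ≡ 1 (mod 17) ✓
Hence ord(5) = 16.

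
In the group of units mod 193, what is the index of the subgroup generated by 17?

1

Since 17 ∈ (Z/193Z)^×, its order divides φ(193) = 193 − 1 = 192 = 2^6 · 3.
Divisors of 192: 1, 2, 3, 4, 6, 8, 12, 16, 24, 32, 48, 64, 96, 192.
Test each divisor d:
17^1 ≡ 17
17^2 ≡ 96
17^3 ≡ 88
17^4 ≡ 145
17^6 ≡ 24
17^8 ≡ 181
17^12 ≡ 190
17^16 ≡ 144
17^24 ≡ 9
17^32 ≡ 85
17^48 ≡ 81
17^64 ≡ 84
17^96 ≡ 192
17^192 ≡ 1
So ord_193(17) = 192, hence |⟨17⟩| = 192.
Index = |(Z/193Z)^×| / |⟨17⟩| = 192 / 192 = 1.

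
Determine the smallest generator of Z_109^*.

φ(109) = 109 − 1 = 108 = 2^2 · 3^3.
Test candidates g = 2, 3, … against the prime factors q ∈ {2, 3} of φ(109): g is a generator iff g^(108/q) ≢ 1 for every such q.
g = 2: 2^54 ≡ 108; 2^36 ≡ 1 — hits 1, so not a primitive root.
g = 3: 3^54 ≡ 1 — hits 1, so not a primitive root.
g = 4: 4^54 ≡ 1 — hits 1, so not a primitive root.
g = 5: 5^54 ≡ 1 — hits 1, so not a primitive root.
g = 6: 6^54 ≡ 108; 6^36 ≡ 63 — none is 1, so 6 is a primitive root.
Hence the least primitive root of 109 is 6.

6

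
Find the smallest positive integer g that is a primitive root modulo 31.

3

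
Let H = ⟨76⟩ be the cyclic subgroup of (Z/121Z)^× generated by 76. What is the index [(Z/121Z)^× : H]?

Since 76 ∈ (Z/121Z)^×, its order divides φ(121) = φ(11^2) = 11·(11−1) = 110 = 2 · 5 · 11.
Divisors of 110: 1, 2, 5, 10, 11, 22, 55, 110.
Compute 76^d (mod 121) for the divisors d until we hit 1:
76^1 ≡ 76 (mod 121)
76^2 ≡ 89 (mod 121)
76^5 ≡ 21 (mod 121)
76^10 ≡ 78 (mod 121)
76^11 ≡ 120 (mod 121)
76^22 ≡ 1 (mod 121) ✓
So ord_121(76) = 22, hence |⟨76⟩| = 22.
[(Z/121Z)^× : ⟨76⟩] = 110/22 = 5.

5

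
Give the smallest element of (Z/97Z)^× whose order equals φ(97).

5

φ(97) = 97 − 1 = 96 = 2^5 · 3.
Test candidates g = 2, 3, … against the prime factors q ∈ {2, 3} of φ(97): g is a generator iff g^(96/q) ≢ 1 for every such q.
g = 2: 2^48 ≡ 1 — hits 1, so not a primitive root.
g = 3: 3^48 ≡ 1 — hits 1, so not a primitive root.
g = 4: 4^48 ≡ 1 — hits 1, so not a primitive root.
g = 5: 5^48 ≡ 96; 5^32 ≡ 35 — none is 1, so 5 is a primitive root.
Hence the least primitive root of 97 is 5.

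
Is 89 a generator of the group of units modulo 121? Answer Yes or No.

No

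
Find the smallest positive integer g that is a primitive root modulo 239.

φ(239) = 239 − 1 = 238 = 2 · 7 · 17.
g is a primitive root iff g^(238/q) ≢ 1 (mod 239) for each prime q ∈ {2, 7, 17}.
g = 2: 2^119 ≡ 1 — hits 1, so not a primitive root.
g = 3: 3^119 ≡ 1 — hits 1, so not a primitive root.
g = 4: 4^119 ≡ 1 — hits 1, so not a primitive root.
g = 5: 5^119 ≡ 1 — hits 1, so not a primitive root.
g = 6: 6^119 ≡ 1 — hits 1, so not a primitive root.
g = 7: 7^119 ≡ 238; 7^34 ≡ 24; 7^14 ≡ 211 — none is 1, so 7 is a primitive root.
The smallest primitive root modulo 239 is 7.

7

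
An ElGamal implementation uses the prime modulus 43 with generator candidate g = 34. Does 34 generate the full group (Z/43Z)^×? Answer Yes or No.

Yes

φ(43) = 43 − 1 = 42 = 2 · 3 · 7.
Test 34^(42/q) mod 43 for each prime factor q of 42:
34^21 ≡ 42 (mod 43)  [q = 2: ≢ 1 ✓]
34^14 ≡ 6 (mod 43)  [q = 3: ≢ 1 ✓]
34^6 ≡ 4 (mod 43)  [q = 7: ≢ 1 ✓]
None equal 1, so ord_43(34) = 42: 34 is a primitive root.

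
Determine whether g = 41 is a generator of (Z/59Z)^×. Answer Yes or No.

No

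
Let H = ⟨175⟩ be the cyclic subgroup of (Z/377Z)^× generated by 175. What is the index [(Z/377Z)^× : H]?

28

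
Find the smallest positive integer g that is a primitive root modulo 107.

2

φ(107) = 107 − 1 = 106 = 2 · 53.
Test candidates g = 2, 3, … against the prime factors q ∈ {2, 53} of φ(107): g is a generator iff g^(106/q) ≢ 1 for every such q.
g = 2: 2^53 ≡ 106; 2^2 ≡ 4 — none is 1, so 2 is a primitive root.
The smallest primitive root modulo 107 is 2.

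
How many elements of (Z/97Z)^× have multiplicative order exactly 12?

4

φ(97) = 97 − 1 = 96 = 2^5 · 3.
Since (Z/97Z)^× is cyclic of order 96, the number of elements of order d is φ(d) when d | 96 and 0 otherwise.
12 = 2^2 · 3 divides 96, and φ(12) = 4.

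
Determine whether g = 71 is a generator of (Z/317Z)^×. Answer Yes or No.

Yes

φ(317) = 317 − 1 = 316 = 2^2 · 79.
71 is a primitive root mod 317 iff 71^(φ(317)/q) ≢ 1 for every prime q | φ(317), i.e. q ∈ {2, 79}.
71^158 ≡ 316 (mod 317)  [q = 2: ≢ 1 ✓]
71^4 ≡ 10 (mod 317)  [q = 79: ≢ 1 ✓]
All checks pass, so 71 has order 316 and is a primitive root modulo 317.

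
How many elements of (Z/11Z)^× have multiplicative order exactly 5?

φ(11) = 11 − 1 = 10 = 2 · 5.
In a cyclic group of order 10, there are φ(d) elements of order d for each divisor d of 10, and zero for non-divisors.
5 | 10, and φ(5) = 5 − 1 = 4.

4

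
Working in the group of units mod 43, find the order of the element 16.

7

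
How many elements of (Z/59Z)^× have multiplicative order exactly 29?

28

φ(59) = 59 − 1 = 58 = 2 · 29.
Since (Z/59Z)^× is cyclic of order 58, the number of elements of order d is φ(d) when d | 58 and 0 otherwise.
29 | 58, and φ(29) = 29 − 1 = 28.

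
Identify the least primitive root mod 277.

5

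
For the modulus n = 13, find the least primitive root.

φ(13) = 13 − 1 = 12 = 2^2 · 3.
Test candidates g = 2, 3, … against the prime factors q ∈ {2, 3} of φ(13): g is a generator iff g^(12/q) ≢ 1 for every such q.
g = 2: 2^6 ≡ 12; 2^4 ≡ 3 — none is 1, so 2 is a primitive root.
So 2 is the smallest generator of (Z/13Z)^×.

2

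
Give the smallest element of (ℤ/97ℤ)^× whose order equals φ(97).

5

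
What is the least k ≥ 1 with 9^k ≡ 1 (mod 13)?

The order of 9 must divide φ(13) = 13 − 1 = 12 = 2^2 · 3.
Divisors of 12: 1, 2, 3, 4, 6, 12.
Evaluate successive powers at the divisors of 12:
9^1 ≡ 9
9^2 ≡ 3
9^3 ≡ 1
Hence ord(9) = 3.

3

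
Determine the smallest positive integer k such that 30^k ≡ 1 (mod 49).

3

By Lagrange's theorem, ord_49(30) divides φ(49) = φ(7^2) = 7·(7−1) = 42 = 2 · 3 · 7.
Divisors of 42: 1, 2, 3, 6, 7, 14, 21, 42.
Compute 30^d (mod 49) for the divisors d until we hit 1:
30^1 ≡ 30
30^2 ≡ 18
30^3 ≡ 1
Hence ord(30) = 3.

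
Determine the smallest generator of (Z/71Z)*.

φ(71) = 71 − 1 = 70 = 2 · 5 · 7.
Test candidates g = 2, 3, … against the prime factors q ∈ {2, 5, 7} of φ(71): g is a generator iff g^(70/q) ≢ 1 for every such q.
g = 2: 2^35 ≡ 1 — hits 1, so not a primitive root.
g = 3: 3^35 ≡ 1 — hits 1, so not a primitive root.
g = 4: 4^35 ≡ 1 — hits 1, so not a primitive root.
g = 5: 5^35 ≡ 1 — hits 1, so not a primitive root.
g = 6: 6^35 ≡ 1 — hits 1, so not a primitive root.
g = 7: 7^35 ≡ 70; 7^14 ≡ 54; 7^10 ≡ 45 — none is 1, so 7 is a primitive root.
So 7 is the smallest generator of (Z/71Z)^×.

7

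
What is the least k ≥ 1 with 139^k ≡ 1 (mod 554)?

92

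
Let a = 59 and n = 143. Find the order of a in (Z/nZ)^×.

60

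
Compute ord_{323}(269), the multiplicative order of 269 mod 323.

ord(269) | φ(323) = φ(17·19) = (17−1)·(19−1) = 16·18 = 288 = 2^5 · 3^2.
Divisors of 288: 1, 2, 3, 4, 6, 8, 9, 12, 16, 18, 24, 32, 36, 48, 72, 96, 144, 288.
Evaluate successive powers at the divisors of 288:
269^1 ≡ 269 (mod 323)
269^2 ≡ 9 (mod 323)
269^3 ≡ 160 (mod 323)
269^4 ≡ 81 (mod 323)
269^6 ≡ 83 (mod 323)
269^8 ≡ 101 (mod 323)
269^9 ≡ 37 (mod 323)
269^12 ≡ 106 (mod 323)
269^16 ≡ 188 (mod 323)
269^18 ≡ 77 (mod 323)
269^24 ≡ 254 (mod 323)
269^32 ≡ 137 (mod 323)
269^36 ≡ 115 (mod 323)
269^48 ≡ 239 (mod 323)
269^72 ≡ 305 (mod 323)
269^96 ≡ 273 (mod 323)
269^144 ≡ 1 (mod 323) ✓
The smallest such exponent is 144, so the order of 269 is 144.

144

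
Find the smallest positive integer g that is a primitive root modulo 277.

φ(277) = 277 − 1 = 276 = 2^2 · 3 · 23.
Test candidates g = 2, 3, … against the prime factors q ∈ {2, 3, 23} of φ(277): g is a generator iff g^(276/q) ≢ 1 for every such q.
g = 2: 2^138 ≡ 276; 2^92 ≡ 1 — hits 1, so not a primitive root.
g = 3: 3^138 ≡ 1 — hits 1, so not a primitive root.
g = 4: 4^138 ≡ 1 — hits 1, so not a primitive root.
g = 5: 5^138 ≡ 276; 5^92 ≡ 116; 5^12 ≡ 27 — none is 1, so 5 is a primitive root.
Hence the least primitive root of 277 is 5.

5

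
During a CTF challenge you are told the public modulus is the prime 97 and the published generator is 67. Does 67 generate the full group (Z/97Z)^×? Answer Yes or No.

No

φ(97) = 97 − 1 = 96 = 2^5 · 3.
An element g generates (Z/97Z)^× iff g^(96/q) ≢ 1 (mod 97) for each prime q ∈ {2, 3}.
67^48 ≡ 96 (mod 97)  [q = 2: ≢ 1 ✓]
67^32 ≡ 1 (mod 97)  [q = 3: ≡ 1 ✗]
Since 67^32 ≡ 1, the order of 67 divides 32 < 96, so 67 is not a primitive root.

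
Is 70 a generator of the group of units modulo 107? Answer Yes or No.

Yes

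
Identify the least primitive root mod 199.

3

φ(199) = 199 − 1 = 198 = 2 · 3^2 · 11.
Test candidates g = 2, 3, … against the prime factors q ∈ {2, 3, 11} of φ(199): g is a generator iff g^(198/q) ≢ 1 for every such q.
g = 2: 2^99 ≡ 1 — hits 1, so not a primitive root.
g = 3: 3^99 ≡ 198; 3^66 ≡ 106; 3^18 ≡ 125 — none is 1, so 3 is a primitive root.
The smallest primitive root modulo 199 is 3.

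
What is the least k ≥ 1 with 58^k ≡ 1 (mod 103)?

51

Since 58 ∈ (Z/103Z)^×, its order divides φ(103) = 103 − 1 = 102 = 2 · 3 · 17.
Divisors of 102: 1, 2, 3, 6, 17, 34, 51, 102.
Test each divisor d:
58^1 ≡ 58 (mod 103)
58^2 ≡ 68 (mod 103)
58^3 ≡ 30 (mod 103)
58^6 ≡ 76 (mod 103)
58^17 ≡ 46 (mod 103)
58^34 ≡ 56 (mod 103)
58^51 ≡ 1 (mod 103) ✓
So ord_103(58) = 51.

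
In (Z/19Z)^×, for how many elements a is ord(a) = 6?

φ(19) = 19 − 1 = 18 = 2 · 3^2.
Since (Z/19Z)^× is cyclic of order 18, the number of elements of order d is φ(d) when d | 18 and 0 otherwise.
6 = 2 · 3 divides 18, and φ(6) = 2.

2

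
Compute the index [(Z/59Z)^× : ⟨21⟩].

2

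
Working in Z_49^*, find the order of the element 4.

21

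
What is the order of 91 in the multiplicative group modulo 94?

46

By Lagrange's theorem, ord_94(91) divides φ(94) = φ(2)·φ(47) = 1·46 = 46 = 2 · 23.
Divisors of 46: 1, 2, 23, 46.
Check 91^d mod 94 for each divisor in increasing order:
91^1 ≡ 91 (mod 94)
91^2 ≡ 9 (mod 94)
91^23 ≡ 93 (mod 94)
91^46 ≡ 1 (mod 94) ✓
The smallest such exponent is 46, so the order of 91 is 46.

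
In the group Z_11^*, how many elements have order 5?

4

φ(11) = 11 − 1 = 10 = 2 · 5.
(Z/11Z)^× is cyclic (|G| = 10); a cyclic group of order m has exactly φ(d) elements of each order d | m, and none otherwise.
5 | 10, and φ(5) = 5 − 1 = 4.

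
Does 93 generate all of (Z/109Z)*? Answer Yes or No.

No

φ(109) = 109 − 1 = 108 = 2^2 · 3^3.
An element g generates (Z/109Z)^× iff g^(108/q) ≢ 1 (mod 109) for each prime q ∈ {2, 3}.
93^54 ≡ 1 (mod 109)  [q = 2: ≡ 1 ✗]
93^36 ≡ 1 (mod 109)  [q = 3: ≡ 1 ✗]
Since 93^54 ≡ 1, the order of 93 divides 54 < 108, so 93 is not a primitive root.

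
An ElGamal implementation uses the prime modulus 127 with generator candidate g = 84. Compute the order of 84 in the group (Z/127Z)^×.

63

ord(84) | φ(127) = 127 − 1 = 126 = 2 · 3^2 · 7.
Divisors of 126: 1, 2, 3, 6, 7, 9, 14, 18, 21, 42, 63, 126.
Compute 84^d (mod 127) for the divisors d until we hit 1:
84^1 ≡ 84 (mod 127)
84^2 ≡ 71 (mod 127)
84^3 ≡ 122 (mod 127)
84^6 ≡ 25 (mod 127)
84^7 ≡ 68 (mod 127)
84^9 ≡ 2 (mod 127)
84^14 ≡ 52 (mod 127)
84^18 ≡ 4 (mod 127)
84^21 ≡ 107 (mod 127)
84^42 ≡ 19 (mod 127)
84^63 ≡ 1 (mod 127) ✓
Hence ord(84) = 63.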